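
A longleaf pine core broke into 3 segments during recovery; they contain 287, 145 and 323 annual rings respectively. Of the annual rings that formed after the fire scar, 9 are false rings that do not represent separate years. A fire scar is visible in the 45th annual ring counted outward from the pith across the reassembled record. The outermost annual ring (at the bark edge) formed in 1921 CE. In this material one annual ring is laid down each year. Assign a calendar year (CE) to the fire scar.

Total annual rings = 287 + 145 + 323 = 755.
The fire scar sits at annual ring 45 from the pith, so 755 − 45 = 710 annual rings formed after it.
Excluding 9 false annual rings: 710 − 9 = 701.
The annual ring at the bark edge is 1921 CE, so the fire scar dates to 1921 − 701 = 1220 CE.

1220 CE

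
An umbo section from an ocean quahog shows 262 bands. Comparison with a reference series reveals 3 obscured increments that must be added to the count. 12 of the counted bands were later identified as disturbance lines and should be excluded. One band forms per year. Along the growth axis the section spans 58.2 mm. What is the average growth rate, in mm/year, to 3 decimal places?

0.230 mm/year

After corrections the count is 262 − 12 + 3 = 253 bands.
Mean rate = 58.2 mm / 253 years ≈ 0.230 mm/year.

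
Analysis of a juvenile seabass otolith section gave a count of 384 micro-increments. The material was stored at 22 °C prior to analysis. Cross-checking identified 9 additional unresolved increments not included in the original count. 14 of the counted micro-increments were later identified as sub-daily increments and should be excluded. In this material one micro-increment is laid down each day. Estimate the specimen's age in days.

379 days

True micro-increment count = 384 − 14 + 9 = 379.
One micro-increment per day makes the duration 379 days.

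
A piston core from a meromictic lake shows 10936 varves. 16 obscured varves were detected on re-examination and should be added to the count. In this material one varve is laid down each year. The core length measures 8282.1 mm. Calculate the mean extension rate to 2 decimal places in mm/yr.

0.76 mm/yr

Correcting the raw count gives 10936 + 16 = 10952 true varves.
8282.1 mm over 10952 years gives 8282.1 / 10952 ≈ 0.76 mm/yr.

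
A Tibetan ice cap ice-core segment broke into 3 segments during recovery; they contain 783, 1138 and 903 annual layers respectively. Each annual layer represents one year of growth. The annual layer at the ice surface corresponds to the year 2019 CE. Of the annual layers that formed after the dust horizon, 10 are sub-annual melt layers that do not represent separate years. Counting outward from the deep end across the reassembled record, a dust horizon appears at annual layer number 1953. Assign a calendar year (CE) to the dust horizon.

1158 CE

Total annual layers = 783 + 1138 + 903 = 2824.
2824 − 1953 = 871 annual layers lie beyond the dust horizon toward the ice surface.
871 − 10 false = 861 true annual layers after the dust horizon.
Counting back 861 years from 2019 CE places the dust horizon in 2019 − 861 = 1158 CE.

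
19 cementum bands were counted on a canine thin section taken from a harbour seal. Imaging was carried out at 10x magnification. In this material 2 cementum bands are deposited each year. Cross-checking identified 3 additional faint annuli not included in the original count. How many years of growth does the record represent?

True cementum band count = 19 + 3 = 22.
22 cementum bands at 2 per year is 22 / 2 = 11 years.

11 years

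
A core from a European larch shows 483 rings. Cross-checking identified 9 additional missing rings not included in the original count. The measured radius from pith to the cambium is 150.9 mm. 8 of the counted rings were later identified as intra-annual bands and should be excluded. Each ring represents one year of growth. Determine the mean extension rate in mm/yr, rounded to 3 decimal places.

Adjusted count: 483 − 8 + 9 = 484 rings.
150.9 mm over 484 years gives 150.9 / 484 ≈ 0.312 mm/yr.

0.312 mm/yr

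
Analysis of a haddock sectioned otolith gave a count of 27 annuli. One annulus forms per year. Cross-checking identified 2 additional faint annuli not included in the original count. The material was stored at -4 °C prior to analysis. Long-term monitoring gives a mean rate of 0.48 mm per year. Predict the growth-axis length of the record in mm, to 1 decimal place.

True annulus count = 27 + 2 = 29.
Predicted length = 0.48 mm/year × 29 years = 13.9 mm.

13.9 mm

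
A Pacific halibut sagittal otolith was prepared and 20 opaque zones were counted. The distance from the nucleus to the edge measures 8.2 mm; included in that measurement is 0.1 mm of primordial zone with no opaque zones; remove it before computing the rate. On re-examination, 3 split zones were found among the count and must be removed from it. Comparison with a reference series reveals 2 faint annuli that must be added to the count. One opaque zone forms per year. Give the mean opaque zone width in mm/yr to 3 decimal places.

0.426 mm/yr

True opaque zone count = 20 − 3 + 2 = 19.
The growth record spans 8.2 − 0.1 = 8.1 mm.
Mean rate = 8.1 mm / 19 years ≈ 0.426 mm/yr.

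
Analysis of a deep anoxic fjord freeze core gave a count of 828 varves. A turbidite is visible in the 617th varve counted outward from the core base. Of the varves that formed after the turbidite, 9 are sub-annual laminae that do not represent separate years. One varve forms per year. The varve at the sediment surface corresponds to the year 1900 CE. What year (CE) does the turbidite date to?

828 − 617 = 211 varves lie beyond the turbidite toward the sediment surface.
Removing the 9 false varves leaves 211 − 9 = 202 true varves beyond the turbidite.
The varve at the sediment surface is 1900 CE, so the turbidite dates to 1900 − 202 = 1698 CE.

1698 CE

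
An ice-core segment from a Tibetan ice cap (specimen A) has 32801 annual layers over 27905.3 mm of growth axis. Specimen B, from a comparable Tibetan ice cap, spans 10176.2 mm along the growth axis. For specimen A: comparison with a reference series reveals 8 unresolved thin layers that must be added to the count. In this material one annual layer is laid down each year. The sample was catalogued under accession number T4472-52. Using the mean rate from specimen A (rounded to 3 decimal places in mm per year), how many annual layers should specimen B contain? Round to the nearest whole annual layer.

11958 annual layers

Specimen A: adjusted count: 32801 + 8 = 32809 annual layers.
A: Mean rate = 27905.3 mm / 32809 years ≈ 0.851 mm/year.
Specimen B: 10176.2 mm / 0.851 mm per year = 11957.93 years ≈ 11958 annual layers.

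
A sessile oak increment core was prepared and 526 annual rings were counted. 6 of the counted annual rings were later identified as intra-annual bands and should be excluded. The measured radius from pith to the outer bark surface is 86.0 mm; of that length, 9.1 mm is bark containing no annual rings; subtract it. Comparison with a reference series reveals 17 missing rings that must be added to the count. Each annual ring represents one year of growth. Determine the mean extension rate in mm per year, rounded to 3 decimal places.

0.143 mm per year

Correcting the raw count gives 526 − 6 + 17 = 537 true annual rings.
Removing the 9.1 mm offcut leaves 86.0 − 9.1 = 76.9 mm.
Extension rate ≈ 76.9 / 537 = 0.143 mm per year.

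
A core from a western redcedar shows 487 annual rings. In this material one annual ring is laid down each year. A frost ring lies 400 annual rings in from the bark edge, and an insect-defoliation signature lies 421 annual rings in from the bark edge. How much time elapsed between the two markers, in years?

21 years

The two markers are separated by 421 − 400 = 21 annual rings.
That is 21 years at one annual ring per year.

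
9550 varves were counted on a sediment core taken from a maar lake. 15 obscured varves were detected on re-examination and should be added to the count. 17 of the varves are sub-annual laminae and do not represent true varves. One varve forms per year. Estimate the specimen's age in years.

9548 years

Adjusted count: 9550 − 17 + 15 = 9548 varves.
One varve per year makes the duration 9548 years.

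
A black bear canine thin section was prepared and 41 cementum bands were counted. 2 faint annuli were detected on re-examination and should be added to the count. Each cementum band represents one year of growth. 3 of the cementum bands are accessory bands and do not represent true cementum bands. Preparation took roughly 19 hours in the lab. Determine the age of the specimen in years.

Correcting the raw count gives 41 − 3 + 2 = 40 true cementum bands.
At one cementum band per year, that is 40 years.

40 years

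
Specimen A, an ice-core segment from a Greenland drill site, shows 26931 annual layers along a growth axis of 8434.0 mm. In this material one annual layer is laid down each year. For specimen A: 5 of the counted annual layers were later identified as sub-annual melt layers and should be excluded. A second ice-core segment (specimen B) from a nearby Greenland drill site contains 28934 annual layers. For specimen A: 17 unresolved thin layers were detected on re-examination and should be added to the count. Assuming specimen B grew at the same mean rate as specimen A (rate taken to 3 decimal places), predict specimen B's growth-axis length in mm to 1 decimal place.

Specimen A: true annual layer count = 26931 − 5 + 17 = 26943.
A: Extension rate ≈ 8434.0 / 26943 = 0.313 mm/yr.
Length of B = 0.313 × 28934 = 9056.3 mm.

9056.3 mm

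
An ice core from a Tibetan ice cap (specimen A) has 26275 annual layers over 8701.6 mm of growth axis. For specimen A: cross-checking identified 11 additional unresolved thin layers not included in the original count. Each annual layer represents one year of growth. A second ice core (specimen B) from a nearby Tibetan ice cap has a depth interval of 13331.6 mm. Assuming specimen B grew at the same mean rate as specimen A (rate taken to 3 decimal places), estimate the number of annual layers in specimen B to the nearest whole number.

Specimen A: adjusted count: 26275 + 11 = 26286 annual layers.
A: 8701.6 mm over 26286 years gives 8701.6 / 26286 ≈ 0.331 mm/yr.
B spans 13331.6 / 0.331 = 40276.74 years ≈ 40277 annual layers.

40277 annual layers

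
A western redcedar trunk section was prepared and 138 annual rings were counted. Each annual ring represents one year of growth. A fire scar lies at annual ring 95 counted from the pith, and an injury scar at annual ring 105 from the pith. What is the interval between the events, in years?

The two markers are separated by 105 − 95 = 10 annual rings.
One annual ring per year makes the interval 10 years.

10 yr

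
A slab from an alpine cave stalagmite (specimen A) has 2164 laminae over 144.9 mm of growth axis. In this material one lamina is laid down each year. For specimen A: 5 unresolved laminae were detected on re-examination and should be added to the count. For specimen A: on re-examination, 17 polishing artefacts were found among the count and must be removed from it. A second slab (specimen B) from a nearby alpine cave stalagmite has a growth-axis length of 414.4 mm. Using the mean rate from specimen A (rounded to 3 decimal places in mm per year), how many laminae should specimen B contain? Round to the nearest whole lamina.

6185 laminae

Specimen A: correcting the raw count gives 2164 − 17 + 5 = 2152 true laminae.
A: Extension rate ≈ 144.9 / 2152 = 0.067 mm/yr.
For B, 414.4 / 0.067 = 6185.07 years ≈ 6185 laminae.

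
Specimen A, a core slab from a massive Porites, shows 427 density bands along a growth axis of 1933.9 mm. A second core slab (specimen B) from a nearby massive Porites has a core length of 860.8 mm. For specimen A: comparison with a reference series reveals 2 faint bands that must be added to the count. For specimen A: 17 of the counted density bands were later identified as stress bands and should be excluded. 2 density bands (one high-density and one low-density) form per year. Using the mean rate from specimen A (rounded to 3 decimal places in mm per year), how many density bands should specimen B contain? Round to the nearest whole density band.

183 density bands

Specimen A: after corrections the count is 427 − 17 + 2 = 412 density bands.
Specimen A: 412 density bands at 2 per year is 412 / 2 = 206 years.
A: Mean rate = 1933.9 mm / 206 years ≈ 9.388 mm/year.
For B, 860.8 / 9.388 = 91.69 years; at 2 density bands per year that is 91.69 × 2 ≈ 183 density bands.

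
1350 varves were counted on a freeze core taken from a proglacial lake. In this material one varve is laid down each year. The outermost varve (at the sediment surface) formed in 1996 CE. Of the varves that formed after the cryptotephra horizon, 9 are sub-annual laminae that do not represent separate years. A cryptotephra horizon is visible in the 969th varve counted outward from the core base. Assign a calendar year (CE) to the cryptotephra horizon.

1624 CE

The cryptotephra horizon sits at varve 969 from the core base, so 1350 − 969 = 381 varves formed after it.
381 − 9 false = 372 true varves after the cryptotephra horizon.
Counting back 372 years from 1996 CE places the cryptotephra horizon in 1996 − 372 = 1624 CE.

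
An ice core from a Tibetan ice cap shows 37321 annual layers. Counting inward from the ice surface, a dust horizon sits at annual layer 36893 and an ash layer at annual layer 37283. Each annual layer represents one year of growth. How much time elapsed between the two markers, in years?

37283 − 36893 = 390 annual layers lie between the two events.
At one annual layer per year, 390 years elapsed between them.

390 years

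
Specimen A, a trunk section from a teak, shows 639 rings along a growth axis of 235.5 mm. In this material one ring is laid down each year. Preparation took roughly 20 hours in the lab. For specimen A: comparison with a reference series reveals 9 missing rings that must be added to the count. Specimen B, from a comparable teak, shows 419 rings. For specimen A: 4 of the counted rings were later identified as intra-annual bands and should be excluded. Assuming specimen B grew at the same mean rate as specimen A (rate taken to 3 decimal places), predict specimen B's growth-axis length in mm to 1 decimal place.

Specimen A: after corrections the count is 639 − 4 + 9 = 644 rings.
A: 235.5 mm over 644 years gives 235.5 / 644 ≈ 0.366 mm/yr.
For B, 0.366 mm/year × 419 years = 153.4 mm.

153.4 mm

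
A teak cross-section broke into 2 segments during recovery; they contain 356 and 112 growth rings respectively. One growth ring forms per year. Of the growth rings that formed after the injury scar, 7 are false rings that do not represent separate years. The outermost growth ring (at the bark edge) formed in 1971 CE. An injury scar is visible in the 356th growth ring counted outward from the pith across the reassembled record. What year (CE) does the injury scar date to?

1866 CE

Total growth rings = 356 + 112 = 468.
468 − 356 = 112 growth rings lie beyond the injury scar toward the bark edge.
Excluding 7 false growth rings: 112 − 7 = 105.
Counting back 105 years from 1971 CE places the injury scar in 1971 − 105 = 1866 CE.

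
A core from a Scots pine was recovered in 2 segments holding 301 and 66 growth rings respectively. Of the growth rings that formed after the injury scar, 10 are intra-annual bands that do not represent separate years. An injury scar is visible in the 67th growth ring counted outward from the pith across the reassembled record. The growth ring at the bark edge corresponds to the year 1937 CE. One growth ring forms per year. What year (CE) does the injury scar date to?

1647 CE

Total growth rings = 301 + 66 = 367.
367 − 67 = 300 growth rings lie beyond the injury scar toward the bark edge.
300 − 10 false = 290 true growth rings after the injury scar.
The growth ring at the bark edge is 1937 CE, so the injury scar dates to 1937 − 290 = 1647 CE.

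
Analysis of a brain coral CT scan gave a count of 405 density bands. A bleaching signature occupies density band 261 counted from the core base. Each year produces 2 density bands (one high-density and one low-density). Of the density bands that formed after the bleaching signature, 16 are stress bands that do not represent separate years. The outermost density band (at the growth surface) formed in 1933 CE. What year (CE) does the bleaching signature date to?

Between density band 261 and the growth surface there are 405 − 261 = 144 density bands.
Removing the 16 false density bands leaves 144 − 16 = 128 true density bands beyond the bleaching signature.
With 2 density bands per year, 128 / 2 = 64 years.
The density band at the growth surface is 1933 CE, so the bleaching signature dates to 1933 − 64 = 1869 CE.

1869 CE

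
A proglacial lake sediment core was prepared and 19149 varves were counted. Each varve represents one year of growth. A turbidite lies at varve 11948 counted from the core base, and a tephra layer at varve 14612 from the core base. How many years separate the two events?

2664 years

14612 − 11948 = 2664 varves lie between the two events.
At one varve per year, 2664 years elapsed between them.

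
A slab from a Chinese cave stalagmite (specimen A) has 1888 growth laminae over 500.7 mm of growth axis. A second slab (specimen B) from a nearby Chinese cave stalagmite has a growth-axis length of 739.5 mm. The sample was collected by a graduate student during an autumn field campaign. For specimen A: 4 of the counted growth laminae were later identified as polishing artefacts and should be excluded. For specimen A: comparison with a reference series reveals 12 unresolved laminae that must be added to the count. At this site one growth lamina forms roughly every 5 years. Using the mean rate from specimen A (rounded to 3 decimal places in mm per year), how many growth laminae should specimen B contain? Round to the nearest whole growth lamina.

Specimen A: after corrections the count is 1888 − 4 + 12 = 1896 growth laminae.
Specimen A: multiplying by 5 years per growth lamina: 1896 × 5 = 9480 years.
A: Extension rate ≈ 500.7 / 9480 = 0.053 mm per year.
B spans 739.5 / 0.053 = 13952.83 years; at 5 years per growth lamina that is 13952.83 / 5 ≈ 2791 growth laminae.

2791 growth laminae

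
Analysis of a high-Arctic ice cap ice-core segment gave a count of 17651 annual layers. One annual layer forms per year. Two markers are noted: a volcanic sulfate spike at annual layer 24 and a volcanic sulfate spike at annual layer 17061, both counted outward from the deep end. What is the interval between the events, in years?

The two markers are separated by 17061 − 24 = 17037 annual layers.
That is 17037 years at one annual layer per year.

17037 years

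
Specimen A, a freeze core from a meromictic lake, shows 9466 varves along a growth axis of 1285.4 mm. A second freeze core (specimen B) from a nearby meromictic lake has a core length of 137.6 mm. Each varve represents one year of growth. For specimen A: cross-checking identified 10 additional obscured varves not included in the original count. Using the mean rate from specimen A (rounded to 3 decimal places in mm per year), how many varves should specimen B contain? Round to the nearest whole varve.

Specimen A: true varve count = 9466 + 10 = 9476.
A: Mean rate = 1285.4 mm / 9476 years ≈ 0.136 mm/year.
For B, 137.6 / 0.136 = 1011.76 years ≈ 1012 varves.

1012 varves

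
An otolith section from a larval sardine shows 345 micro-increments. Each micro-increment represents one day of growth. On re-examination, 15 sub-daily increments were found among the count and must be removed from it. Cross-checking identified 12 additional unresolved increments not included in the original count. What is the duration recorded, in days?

342 days

After corrections the count is 345 − 15 + 12 = 342 micro-increments.
One micro-increment per day makes the duration 342 days.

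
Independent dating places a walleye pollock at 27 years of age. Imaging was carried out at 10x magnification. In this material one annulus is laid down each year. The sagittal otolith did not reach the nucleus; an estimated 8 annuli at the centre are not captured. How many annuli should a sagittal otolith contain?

19 annuli

Expected annuli over 27 years: 27.
27 − 8 missed = 19 annuli expected in the prepared section.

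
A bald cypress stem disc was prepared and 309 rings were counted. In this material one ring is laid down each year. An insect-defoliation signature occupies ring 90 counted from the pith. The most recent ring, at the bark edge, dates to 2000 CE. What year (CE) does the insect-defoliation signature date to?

1781 CE

The insect-defoliation signature sits at ring 90 from the pith, so 309 − 90 = 219 rings formed after it.
2000 − 219 = 1781 CE.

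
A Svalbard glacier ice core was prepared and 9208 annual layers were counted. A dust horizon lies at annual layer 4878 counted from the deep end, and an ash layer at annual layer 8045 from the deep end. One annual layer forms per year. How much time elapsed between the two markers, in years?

The two markers are separated by 8045 − 4878 = 3167 annual layers.
That is 3167 years at one annual layer per year.

3167 years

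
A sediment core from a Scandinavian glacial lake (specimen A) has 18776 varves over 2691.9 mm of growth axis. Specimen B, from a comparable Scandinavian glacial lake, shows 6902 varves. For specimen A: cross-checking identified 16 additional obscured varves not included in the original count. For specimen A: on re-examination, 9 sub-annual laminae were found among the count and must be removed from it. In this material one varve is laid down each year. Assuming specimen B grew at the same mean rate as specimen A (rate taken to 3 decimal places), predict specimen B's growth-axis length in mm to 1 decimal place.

Specimen A: after corrections the count is 18776 − 9 + 16 = 18783 varves.
A: Mean rate = 2691.9 mm / 18783 years ≈ 0.143 mm per year.
B's length ≈ 0.143 × 6902 = 987.0 mm.

987.0 mm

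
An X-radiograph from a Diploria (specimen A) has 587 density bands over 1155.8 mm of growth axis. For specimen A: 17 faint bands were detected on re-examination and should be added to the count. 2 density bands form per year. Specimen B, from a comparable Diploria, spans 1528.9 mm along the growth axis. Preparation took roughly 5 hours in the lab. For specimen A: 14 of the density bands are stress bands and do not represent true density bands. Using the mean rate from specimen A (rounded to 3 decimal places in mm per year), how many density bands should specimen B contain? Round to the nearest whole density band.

780 density bands

Specimen A: true density band count = 587 − 14 + 17 = 590.
Specimen A: with 2 density bands per year, 590 / 2 = 295 years.
A: Mean rate = 1155.8 mm / 295 years ≈ 3.918 mm/year.
B spans 1528.9 / 3.918 = 390.22 years; at 2 density bands per year that is 390.22 × 2 ≈ 780 density bands.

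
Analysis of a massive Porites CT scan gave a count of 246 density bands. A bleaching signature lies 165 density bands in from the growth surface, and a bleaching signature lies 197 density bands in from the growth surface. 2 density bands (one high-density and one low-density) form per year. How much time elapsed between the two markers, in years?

Separation: 197 − 165 = 32 density bands.
32 density bands at 2 per year is 32 / 2 = 16 years.

16 years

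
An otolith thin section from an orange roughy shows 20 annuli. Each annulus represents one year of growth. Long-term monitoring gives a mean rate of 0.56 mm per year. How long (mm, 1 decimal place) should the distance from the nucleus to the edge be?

11.2 mm

The record spans 20 years at 0.56 mm per year.
Predicted length = 0.56 mm/year × 20 years = 11.2 mm.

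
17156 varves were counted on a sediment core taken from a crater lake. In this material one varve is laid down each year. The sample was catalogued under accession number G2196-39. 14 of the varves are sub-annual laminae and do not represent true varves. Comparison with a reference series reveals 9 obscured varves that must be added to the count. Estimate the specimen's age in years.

17151 years

Adjusted count: 17156 − 14 + 9 = 17151 varves.
At one varve per year, that is 17151 years.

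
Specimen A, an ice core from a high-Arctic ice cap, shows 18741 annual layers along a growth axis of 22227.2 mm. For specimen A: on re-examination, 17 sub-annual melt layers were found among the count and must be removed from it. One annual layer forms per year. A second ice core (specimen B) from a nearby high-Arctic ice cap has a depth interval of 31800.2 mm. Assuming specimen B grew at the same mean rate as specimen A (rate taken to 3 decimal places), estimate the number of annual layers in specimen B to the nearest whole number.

26790 annual layers

Specimen A: adjusted count: 18741 − 17 = 18724 annual layers.
A: Mean rate = 22227.2 mm / 18724 years ≈ 1.187 mm/yr.
For B, 31800.2 / 1.187 = 26790.40 years ≈ 26790 annual layers.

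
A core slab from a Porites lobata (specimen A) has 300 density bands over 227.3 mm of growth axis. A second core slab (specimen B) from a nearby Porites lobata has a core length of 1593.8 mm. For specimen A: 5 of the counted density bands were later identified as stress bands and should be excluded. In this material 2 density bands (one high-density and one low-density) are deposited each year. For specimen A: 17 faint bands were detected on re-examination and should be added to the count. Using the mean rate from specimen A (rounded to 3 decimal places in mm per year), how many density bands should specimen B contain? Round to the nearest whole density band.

Specimen A: after corrections the count is 300 − 5 + 17 = 312 density bands.
Specimen A: with 2 density bands per year, 312 / 2 = 156 years.
A: 227.3 mm over 156 years gives 227.3 / 156 ≈ 1.457 mm per year.
B spans 1593.8 / 1.457 = 1093.89 years; at 2 density bands per year that is 1093.89 × 2 ≈ 2188 density bands.

2188 density bands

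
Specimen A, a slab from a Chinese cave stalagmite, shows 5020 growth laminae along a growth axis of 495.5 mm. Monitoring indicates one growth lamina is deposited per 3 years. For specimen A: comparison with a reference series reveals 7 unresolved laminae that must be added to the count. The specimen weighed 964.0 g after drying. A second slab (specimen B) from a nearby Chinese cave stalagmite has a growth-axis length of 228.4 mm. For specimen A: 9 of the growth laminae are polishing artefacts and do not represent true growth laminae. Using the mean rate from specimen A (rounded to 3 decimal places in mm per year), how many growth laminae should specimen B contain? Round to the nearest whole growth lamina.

2307 growth laminae

Specimen A: after corrections the count is 5020 − 9 + 7 = 5018 growth laminae.
Specimen A: multiplying by 3 years per growth lamina: 5018 × 3 = 15054 years.
A: Mean rate = 495.5 mm / 15054 years ≈ 0.033 mm/yr.
For B, 228.4 / 0.033 = 6921.21 years; at 3 years per growth lamina that is 6921.21 / 3 ≈ 2307 growth laminae.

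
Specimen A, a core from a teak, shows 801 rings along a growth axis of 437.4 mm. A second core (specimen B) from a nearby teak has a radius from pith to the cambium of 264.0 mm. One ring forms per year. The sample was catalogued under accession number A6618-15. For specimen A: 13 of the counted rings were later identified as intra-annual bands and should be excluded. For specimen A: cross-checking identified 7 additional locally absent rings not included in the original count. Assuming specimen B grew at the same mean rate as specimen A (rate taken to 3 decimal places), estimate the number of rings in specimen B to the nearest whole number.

Specimen A: adjusted count: 801 − 13 + 7 = 795 rings.
A: Extension rate ≈ 437.4 / 795 = 0.550 mm/year.
B spans 264.0 / 0.550 = 480.00 years ≈ 480 rings.

480 rings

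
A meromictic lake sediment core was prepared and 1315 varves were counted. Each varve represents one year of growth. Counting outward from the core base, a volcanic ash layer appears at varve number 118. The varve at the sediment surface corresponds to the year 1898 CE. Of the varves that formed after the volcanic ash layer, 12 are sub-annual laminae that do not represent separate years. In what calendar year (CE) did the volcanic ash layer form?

713 CE

The volcanic ash layer sits at varve 118 from the core base, so 1315 − 118 = 1197 varves formed after it.
Excluding 12 false varves: 1197 − 12 = 1185.
The varve at the sediment surface is 1898 CE, so the volcanic ash layer dates to 1898 − 1185 = 713 CE.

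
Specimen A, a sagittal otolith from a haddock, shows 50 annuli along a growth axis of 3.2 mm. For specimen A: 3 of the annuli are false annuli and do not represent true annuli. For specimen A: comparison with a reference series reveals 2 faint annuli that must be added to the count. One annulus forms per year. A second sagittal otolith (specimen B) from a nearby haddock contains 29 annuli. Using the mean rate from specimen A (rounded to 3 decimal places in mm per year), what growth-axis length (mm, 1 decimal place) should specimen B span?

Specimen A: correcting the raw count gives 50 − 3 + 2 = 49 true annuli.
A: Mean rate = 3.2 mm / 49 years ≈ 0.065 mm/yr.
For B, 0.065 mm/year × 29 years = 1.9 mm.

1.9 mm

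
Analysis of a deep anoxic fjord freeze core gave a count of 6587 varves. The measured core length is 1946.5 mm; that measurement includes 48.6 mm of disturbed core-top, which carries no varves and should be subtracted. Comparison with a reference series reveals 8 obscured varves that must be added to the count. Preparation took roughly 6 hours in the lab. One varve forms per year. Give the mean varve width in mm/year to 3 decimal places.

After corrections the count is 6587 + 8 = 6595 varves.
Removing the 48.6 mm offcut leaves 1946.5 − 48.6 = 1897.9 mm.
Mean rate = 1897.9 mm / 6595 years ≈ 0.288 mm/year.

0.288 mm/year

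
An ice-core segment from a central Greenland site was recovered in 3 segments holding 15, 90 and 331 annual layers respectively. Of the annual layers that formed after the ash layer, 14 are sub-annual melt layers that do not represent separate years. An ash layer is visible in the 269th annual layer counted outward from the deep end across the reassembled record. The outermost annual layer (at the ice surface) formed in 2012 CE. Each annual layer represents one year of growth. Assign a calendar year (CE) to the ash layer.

1859 CE

Total annual layers = 15 + 90 + 331 = 436.
Between annual layer 269 and the ice surface there are 436 − 269 = 167 annual layers.
167 − 14 false = 153 true annual layers after the ash layer.
2012 − 153 = 1859 CE.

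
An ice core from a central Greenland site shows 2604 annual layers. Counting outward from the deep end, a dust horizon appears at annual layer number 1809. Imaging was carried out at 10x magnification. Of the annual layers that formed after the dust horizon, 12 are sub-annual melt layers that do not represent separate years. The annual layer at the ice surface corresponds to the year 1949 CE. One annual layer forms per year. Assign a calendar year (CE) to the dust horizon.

1166 CE

The dust horizon sits at annual layer 1809 from the deep end, so 2604 − 1809 = 795 annual layers formed after it.
Excluding 12 false annual layers: 795 − 12 = 783.
Counting back 783 years from 1949 CE places the dust horizon in 1949 − 783 = 1166 CE.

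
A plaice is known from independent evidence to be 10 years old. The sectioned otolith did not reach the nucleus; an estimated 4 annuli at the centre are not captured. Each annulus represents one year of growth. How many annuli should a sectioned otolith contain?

6 annuli

One annulus per year gives 10 annuli over 10 years.
Less the 4 uncaptured annuli: 10 − 4 = 6.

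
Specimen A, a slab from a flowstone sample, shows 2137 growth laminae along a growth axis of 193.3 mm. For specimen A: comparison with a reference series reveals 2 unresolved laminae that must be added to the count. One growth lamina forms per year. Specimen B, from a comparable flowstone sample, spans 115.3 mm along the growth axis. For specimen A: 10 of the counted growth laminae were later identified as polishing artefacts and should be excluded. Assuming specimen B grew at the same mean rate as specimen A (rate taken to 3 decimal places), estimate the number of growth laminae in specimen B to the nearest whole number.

Specimen A: after corrections the count is 2137 − 10 + 2 = 2129 growth laminae.
A: Extension rate ≈ 193.3 / 2129 = 0.091 mm/yr.
Specimen B: 115.3 mm / 0.091 mm per year = 1267.03 years ≈ 1267 growth laminae.

1267 growth laminae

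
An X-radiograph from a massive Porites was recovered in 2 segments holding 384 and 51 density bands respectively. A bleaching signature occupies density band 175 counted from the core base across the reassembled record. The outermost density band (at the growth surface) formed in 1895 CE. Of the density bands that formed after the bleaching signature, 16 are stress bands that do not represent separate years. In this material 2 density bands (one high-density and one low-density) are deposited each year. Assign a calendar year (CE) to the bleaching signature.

Total density bands = 384 + 51 = 435.
Between density band 175 and the growth surface there are 435 − 175 = 260 density bands.
Removing the 16 false density bands leaves 260 − 16 = 244 true density bands beyond the bleaching signature.
With 2 density bands per year, 244 / 2 = 122 years.
Counting back 122 years from 1895 CE places the bleaching signature in 1895 − 122 = 1773 CE.

1773 CE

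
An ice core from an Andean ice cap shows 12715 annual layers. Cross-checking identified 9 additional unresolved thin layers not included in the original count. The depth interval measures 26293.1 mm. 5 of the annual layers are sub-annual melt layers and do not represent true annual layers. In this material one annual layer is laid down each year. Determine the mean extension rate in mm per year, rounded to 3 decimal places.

2.067 mm per year

After corrections the count is 12715 − 5 + 9 = 12719 annual layers.
Mean rate = 26293.1 mm / 12719 years ≈ 2.067 mm per year.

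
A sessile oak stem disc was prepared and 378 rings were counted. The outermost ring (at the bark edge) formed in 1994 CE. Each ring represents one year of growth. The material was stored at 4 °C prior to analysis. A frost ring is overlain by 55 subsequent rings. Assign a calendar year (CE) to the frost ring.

1939 CE

55 rings post-date the frost ring.
Counting back 55 years from 1994 CE places the frost ring in 1994 − 55 = 1939 CE.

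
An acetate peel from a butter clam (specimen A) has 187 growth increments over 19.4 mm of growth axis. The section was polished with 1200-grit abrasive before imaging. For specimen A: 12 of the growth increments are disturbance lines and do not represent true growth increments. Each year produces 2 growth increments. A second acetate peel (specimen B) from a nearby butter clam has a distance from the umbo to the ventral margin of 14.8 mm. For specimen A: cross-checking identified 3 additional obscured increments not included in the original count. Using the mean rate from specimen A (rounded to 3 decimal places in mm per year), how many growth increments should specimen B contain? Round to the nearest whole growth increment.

136 growth increments

Specimen A: correcting the raw count gives 187 − 12 + 3 = 178 true growth increments.
Specimen A: 178 growth increments at 2 per year is 178 / 2 = 89 years.
A: Extension rate ≈ 19.4 / 89 = 0.218 mm/yr.
B spans 14.8 / 0.218 = 67.89 years; at 2 growth increments per year that is 67.89 × 2 ≈ 136 growth increments.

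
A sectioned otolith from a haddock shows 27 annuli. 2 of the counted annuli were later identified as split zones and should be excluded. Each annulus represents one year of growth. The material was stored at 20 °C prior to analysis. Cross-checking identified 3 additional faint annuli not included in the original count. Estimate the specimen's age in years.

28 yr

After corrections the count is 27 − 2 + 3 = 28 annuli.
One annulus per year makes the duration 28 years.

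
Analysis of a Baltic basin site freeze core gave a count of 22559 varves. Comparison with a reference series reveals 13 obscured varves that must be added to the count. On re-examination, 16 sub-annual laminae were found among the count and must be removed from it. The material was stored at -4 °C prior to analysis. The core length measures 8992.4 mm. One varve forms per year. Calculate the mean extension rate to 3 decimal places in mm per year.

After corrections the count is 22559 − 16 + 13 = 22556 varves.
8992.4 mm over 22556 years gives 8992.4 / 22556 ≈ 0.399 mm per year.

0.399 mm per year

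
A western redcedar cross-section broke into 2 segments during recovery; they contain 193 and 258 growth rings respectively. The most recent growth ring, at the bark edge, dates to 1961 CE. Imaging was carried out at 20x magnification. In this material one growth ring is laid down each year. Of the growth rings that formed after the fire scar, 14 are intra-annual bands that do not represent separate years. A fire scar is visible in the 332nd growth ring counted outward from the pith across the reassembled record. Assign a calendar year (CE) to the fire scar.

Total growth rings = 193 + 258 = 451.
The fire scar sits at growth ring 332 from the pith, so 451 − 332 = 119 growth rings formed after it.
119 − 14 false = 105 true growth rings after the fire scar.
1961 − 105 = 1856 CE.

1856 CE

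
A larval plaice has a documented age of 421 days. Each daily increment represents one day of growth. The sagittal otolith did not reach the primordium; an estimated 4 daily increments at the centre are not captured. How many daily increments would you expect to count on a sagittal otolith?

At one daily increment per day, 421 days correspond to 421 daily increments.
421 − 4 missed = 417 daily increments expected in the prepared section.

417 daily increments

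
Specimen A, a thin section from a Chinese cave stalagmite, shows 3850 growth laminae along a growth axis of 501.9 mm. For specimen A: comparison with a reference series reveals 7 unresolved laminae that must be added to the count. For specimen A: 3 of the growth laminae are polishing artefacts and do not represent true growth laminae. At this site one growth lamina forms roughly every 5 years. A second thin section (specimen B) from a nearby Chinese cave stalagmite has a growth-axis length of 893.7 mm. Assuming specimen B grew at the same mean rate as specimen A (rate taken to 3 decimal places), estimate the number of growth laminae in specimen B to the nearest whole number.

6875 growth laminae

Specimen A: adjusted count: 3850 − 3 + 7 = 3854 growth laminae.
Specimen A: at 5 years per growth lamina, 3854 × 5 = 19270 years.
A: Mean rate = 501.9 mm / 19270 years ≈ 0.026 mm per year.
B spans 893.7 / 0.026 = 34373.08 years; at 5 years per growth lamina that is 34373.08 / 5 ≈ 6875 growth laminae.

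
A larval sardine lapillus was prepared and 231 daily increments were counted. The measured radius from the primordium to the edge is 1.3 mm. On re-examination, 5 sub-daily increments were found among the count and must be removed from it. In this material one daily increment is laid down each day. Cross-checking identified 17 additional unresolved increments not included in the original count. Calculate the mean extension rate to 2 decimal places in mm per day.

0.01 mm per day

Adjusted count: 231 − 5 + 17 = 243 daily increments.
Extension rate ≈ 1.3 / 243 = 0.01 mm per day.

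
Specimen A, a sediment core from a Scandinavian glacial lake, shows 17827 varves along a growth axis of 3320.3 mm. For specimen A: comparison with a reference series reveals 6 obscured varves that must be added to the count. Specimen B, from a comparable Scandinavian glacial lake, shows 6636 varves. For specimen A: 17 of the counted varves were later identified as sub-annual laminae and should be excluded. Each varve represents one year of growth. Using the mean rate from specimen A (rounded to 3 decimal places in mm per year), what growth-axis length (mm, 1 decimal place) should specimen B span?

Specimen A: after corrections the count is 17827 − 17 + 6 = 17816 varves.
A: Mean rate = 3320.3 mm / 17816 years ≈ 0.186 mm/yr.
For B, 0.186 mm/year × 6636 years = 1234.3 mm.

1234.3 mm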